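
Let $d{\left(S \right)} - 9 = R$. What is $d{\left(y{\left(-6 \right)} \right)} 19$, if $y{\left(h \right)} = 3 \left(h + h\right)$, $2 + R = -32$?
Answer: $-475$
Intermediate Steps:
$R = -34$ ($R = -2 - 32 = -34$)
$y{\left(h \right)} = 6 h$ ($y{\left(h \right)} = 3 \cdot 2 h = 6 h$)
$d{\left(S \right)} = -25$ ($d{\left(S \right)} = 9 - 34 = -25$)
$d{\left(y{\left(-6 \right)} \right)} 19 = \left(-25\right) 19 = -475$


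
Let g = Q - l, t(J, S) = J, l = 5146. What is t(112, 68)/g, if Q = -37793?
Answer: -112/42939 ≈ -0.0026084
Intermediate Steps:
g = -42939 (g = -37793 - 1*5146 = -37793 - 5146 = -42939)
t(112, 68)/g = 112/(-42939) = 112*(-1/42939) = -112/42939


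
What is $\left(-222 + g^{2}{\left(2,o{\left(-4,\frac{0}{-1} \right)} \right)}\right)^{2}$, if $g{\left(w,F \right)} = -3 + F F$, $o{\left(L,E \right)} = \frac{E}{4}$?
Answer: $45369$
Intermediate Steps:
$o{\left(L,E \right)} = \frac{E}{4}$ ($o{\left(L,E \right)} = E \frac{1}{4} = \frac{E}{4}$)
$g{\left(w,F \right)} = -3 + F^{2}$
$\left(-222 + g^{2}{\left(2,o{\left(-4,\frac{0}{-1} \right)} \right)}\right)^{2} = \left(-222 + \left(-3 + \left(\frac{0 \frac{1}{-1}}{4}\right)^{2}\right)^{2}\right)^{2} = \left(-222 + \left(-3 + \left(\frac{0 \left(-1\right)}{4}\right)^{2}\right)^{2}\right)^{2} = \left(-222 + \left(-3 + \left(\frac{1}{4} \cdot 0\right)^{2}\right)^{2}\right)^{2} = \left(-222 + \left(-3 + 0^{2}\right)^{2}\right)^{2} = \left(-222 + \left(-3 + 0\right)^{2}\right)^{2} = \left(-222 + \left(-3\right)^{2}\right)^{2} = \left(-222 + 9\right)^{2} = \left(-213\right)^{2} = 45369$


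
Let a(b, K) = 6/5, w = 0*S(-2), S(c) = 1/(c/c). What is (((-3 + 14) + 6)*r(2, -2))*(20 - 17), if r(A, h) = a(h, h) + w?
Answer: 306/5 ≈ 61.200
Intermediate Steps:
S(c) = 1 (S(c) = 1/1 = 1)
w = 0 (w = 0*1 = 0)
a(b, K) = 6/5 (a(b, K) = 6*(1/5) = 6/5)
r(A, h) = 6/5 (r(A, h) = 6/5 + 0 = 6/5)
(((-3 + 14) + 6)*r(2, -2))*(20 - 17) = (((-3 + 14) + 6)*(6/5))*(20 - 17) = ((11 + 6)*(6/5))*3 = (17*(6/5))*3 = (102/5)*3 = 306/5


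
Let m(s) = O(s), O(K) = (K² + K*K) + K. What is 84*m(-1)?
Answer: 84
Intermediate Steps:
O(K) = K + 2*K² (O(K) = (K² + K²) + K = 2*K² + K = K + 2*K²)
m(s) = s*(1 + 2*s)
84*m(-1) = 84*(-(1 + 2*(-1))) = 84*(-(1 - 2)) = 84*(-1*(-1)) = 84*1 = 84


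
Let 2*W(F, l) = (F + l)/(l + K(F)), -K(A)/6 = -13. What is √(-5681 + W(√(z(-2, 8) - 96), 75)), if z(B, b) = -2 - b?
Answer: √(-59102574 + 34*I*√106)/102 ≈ 0.0002232 + 75.371*I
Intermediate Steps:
K(A) = 78 (K(A) = -6*(-13) = 78)
W(F, l) = (F + l)/(2*(78 + l)) (W(F, l) = ((F + l)/(l + 78))/2 = ((F + l)/(78 + l))/2 = (F + l)/(2*(78 + l)))
√(-5681 + W(√(z(-2, 8) - 96), 75)) = √(-5681 + (√((-2 - 1*8) - 96) + 75)/(2*(78 + 75))) = √(-5681 + (½)*(√((-2 - 8) - 96) + 75)/153) = √(-5681 + (½)*(1/153)*(√(-10 - 96) + 75)) = √(-5681 + (½)*(1/153)*(√(-106) + 75)) = √(-5681 + (½)*(1/153)*(I*√106 + 75)) = √(-5681 + (½)*(1/153)*(75 + I*√106)) = √(-5681 + (25/102 + I*√106/306)) = √(-579437/102 + I*√106/306)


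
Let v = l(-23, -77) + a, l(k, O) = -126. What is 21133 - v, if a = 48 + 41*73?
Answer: 18218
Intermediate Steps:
a = 3041 (a = 48 + 2993 = 3041)
v = 2915 (v = -126 + 3041 = 2915)
21133 - v = 21133 - 1*2915 = 21133 - 2915 = 18218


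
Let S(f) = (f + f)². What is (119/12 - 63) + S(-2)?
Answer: -445/12 ≈ -37.083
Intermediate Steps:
S(f) = 4*f² (S(f) = (2*f)² = 4*f²)
(119/12 - 63) + S(-2) = (119/12 - 63) + 4*(-2)² = (119*(1/12) - 63) + 4*4 = (119/12 - 63) + 16 = -637/12 + 16 = -445/12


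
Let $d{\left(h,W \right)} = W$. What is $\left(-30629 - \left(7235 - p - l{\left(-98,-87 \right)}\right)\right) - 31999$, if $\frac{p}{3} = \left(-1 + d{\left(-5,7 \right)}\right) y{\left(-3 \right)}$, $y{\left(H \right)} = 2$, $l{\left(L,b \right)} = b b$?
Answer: $-62258$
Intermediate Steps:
$l{\left(L,b \right)} = b^{2}$
$p = 36$ ($p = 3 \left(-1 + 7\right) 2 = 3 \cdot 6 \cdot 2 = 3 \cdot 12 = 36$)
$\left(-30629 - \left(7235 - p - l{\left(-98,-87 \right)}\right)\right) - 31999 = \left(-30629 + \left(\left(36 + \left(-87\right)^{2}\right) - 7235\right)\right) - 31999 = \left(-30629 + \left(\left(36 + 7569\right) - 7235\right)\right) - 31999 = \left(-30629 + \left(7605 - 7235\right)\right) - 31999 = \left(-30629 + 370\right) - 31999 = -30259 - 31999 = -62258$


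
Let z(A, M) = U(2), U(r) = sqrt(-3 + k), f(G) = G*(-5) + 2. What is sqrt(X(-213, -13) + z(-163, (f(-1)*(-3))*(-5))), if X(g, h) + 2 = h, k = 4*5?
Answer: sqrt(-15 + sqrt(17)) ≈ 3.298*I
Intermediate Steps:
k = 20
f(G) = 2 - 5*G (f(G) = -5*G + 2 = 2 - 5*G)
X(g, h) = -2 + h
U(r) = sqrt(17) (U(r) = sqrt(-3 + 20) = sqrt(17))
z(A, M) = sqrt(17)
sqrt(X(-213, -13) + z(-163, (f(-1)*(-3))*(-5))) = sqrt((-2 - 13) + sqrt(17)) = sqrt(-15 + sqrt(17))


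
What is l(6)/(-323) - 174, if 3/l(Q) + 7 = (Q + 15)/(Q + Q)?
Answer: -393410/2261 ≈ -174.00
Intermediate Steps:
l(Q) = 3/(-7 + (15 + Q)/(2*Q)) (l(Q) = 3/(-7 + (Q + 15)/(Q + Q)) = 3/(-7 + (15 + Q)/((2*Q))) = 3/(-7 + (15 + Q)*(1/(2*Q))) = 3/(-7 + (15 + Q)/(2*Q)))
l(6)/(-323) - 174 = (-6*6/(-15 + 13*6))/(-323) - 174 = -(-6)*6/(323*(-15 + 78)) - 174 = -(-6)*6/(323*63) - 174 = -1/323*(-4/7) - 174 = 4/2261 - 174 = -393410/2261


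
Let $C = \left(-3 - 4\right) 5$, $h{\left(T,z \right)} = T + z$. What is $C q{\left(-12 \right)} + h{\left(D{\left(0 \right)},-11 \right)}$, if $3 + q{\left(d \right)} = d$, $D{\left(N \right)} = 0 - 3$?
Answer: $511$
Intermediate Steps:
$D{\left(N \right)} = -3$ ($D{\left(N \right)} = 0 - 3 = -3$)
$q{\left(d \right)} = -3 + d$
$C = -35$ ($C = \left(-7\right) 5 = -35$)
$C q{\left(-12 \right)} + h{\left(D{\left(0 \right)},-11 \right)} = - 35 \left(-3 - 12\right) - 14 = \left(-35\right) \left(-15\right) - 14 = 525 - 14 = 511$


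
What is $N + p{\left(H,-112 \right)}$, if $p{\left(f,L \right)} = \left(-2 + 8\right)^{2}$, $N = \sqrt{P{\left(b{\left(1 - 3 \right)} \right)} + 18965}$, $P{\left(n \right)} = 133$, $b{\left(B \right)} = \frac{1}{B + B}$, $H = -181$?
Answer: $36 + 3 \sqrt{2122} \approx 174.2$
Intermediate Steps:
$b{\left(B \right)} = \frac{1}{2 B}$
$N = 3 \sqrt{2122}$ ($N = \sqrt{133 + 18965} = \sqrt{19098} = 3 \sqrt{2122} \approx 138.2$)
$p{\left(f,L \right)} = 36$ ($p{\left(f,L \right)} = 6^{2} = 36$)
$N + p{\left(H,-112 \right)} = 3 \sqrt{2122} + 36 = 36 + 3 \sqrt{2122}$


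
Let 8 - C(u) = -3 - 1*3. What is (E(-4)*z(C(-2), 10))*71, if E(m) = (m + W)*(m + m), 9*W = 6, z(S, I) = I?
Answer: 56800/3 ≈ 18933.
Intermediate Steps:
C(u) = 14 (C(u) = 8 - (-3 - 1*3) = 8 - (-3 - 3) = 8 - 1*(-6) = 8 + 6 = 14)
W = 2/3 (W = (1/9)*6 = 2/3 ≈ 0.66667)
E(m) = 2*m*(2/3 + m) (E(m) = (m + 2/3)*(m + m) = (2/3 + m)*(2*m) = 2*m*(2/3 + m))
(E(-4)*z(C(-2), 10))*71 = (((2/3)*(-4)*(2 + 3*(-4)))*10)*71 = (((2/3)*(-4)*(2 - 12))*10)*71 = (((2/3)*(-4)*(-10))*10)*71 = ((80/3)*10)*71 = (800/3)*71 = 56800/3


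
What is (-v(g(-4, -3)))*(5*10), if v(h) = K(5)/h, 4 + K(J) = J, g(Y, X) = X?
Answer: 50/3 ≈ 16.667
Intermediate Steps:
K(J) = -4 + J
v(h) = 1/h (v(h) = (-4 + 5)/h = 1/h)
(-v(g(-4, -3)))*(5*10) = (-1/(-3))*(5*10) = -1*(-⅓)*50 = (⅓)*50 = 50/3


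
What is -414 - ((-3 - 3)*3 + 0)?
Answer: -396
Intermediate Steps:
-414 - ((-3 - 3)*3 + 0) = -414 - (-6*3 + 0) = -414 - (-18 + 0) = -414 - 1*(-18) = -414 + 18 = -396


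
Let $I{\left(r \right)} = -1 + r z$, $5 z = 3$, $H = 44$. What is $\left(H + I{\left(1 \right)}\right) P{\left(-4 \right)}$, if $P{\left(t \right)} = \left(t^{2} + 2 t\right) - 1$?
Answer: $\frac{1526}{5} \approx 305.2$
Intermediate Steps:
$P{\left(t \right)} = -1 + t^{2} + 2 t$
$z = \frac{3}{5}$ ($z = \frac{1}{5} \cdot 3 = \frac{3}{5} \approx 0.6$)
$I{\left(r \right)} = -1 + \frac{3 r}{5}$ ($I{\left(r \right)} = -1 + r \frac{3}{5} = -1 + \frac{3 r}{5}$)
$\left(H + I{\left(1 \right)}\right) P{\left(-4 \right)} = \left(44 + \left(-1 + \frac{3}{5} \cdot 1\right)\right) \left(-1 + \left(-4\right)^{2} + 2 \left(-4\right)\right) = \left(44 + \left(-1 + \frac{3}{5}\right)\right) \left(-1 + 16 - 8\right) = \left(44 - \frac{2}{5}\right) 7 = \frac{218}{5} \cdot 7 = \frac{1526}{5}$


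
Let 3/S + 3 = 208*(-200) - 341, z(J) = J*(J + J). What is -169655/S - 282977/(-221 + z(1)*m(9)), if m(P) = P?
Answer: 1444550740891/609 ≈ 2.3720e+9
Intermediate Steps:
z(J) = 2*J² (z(J) = J*(2*J) = 2*J²)
S = -3/41944 (S = 3/(-3 + (208*(-200) - 341)) = 3/(-3 + (-41600 - 341)) = 3/(-3 - 41941) = 3/(-41944) = 3*(-1/41944) = -3/41944 ≈ -7.1524e-5)
-169655/S - 282977/(-221 + z(1)*m(9)) = -169655/(-3/41944) - 282977/(-221 + (2*1²)*9) = -169655*(-41944/3) - 282977/(-221 + (2*1)*9) = 7116009320/3 - 282977/(-221 + 2*9) = 7116009320/3 - 282977/(-221 + 18) = 7116009320/3 - 282977/(-203) = 7116009320/3 - 282977*(-1/203) = 7116009320/3 + 282977/203 = 1444550740891/609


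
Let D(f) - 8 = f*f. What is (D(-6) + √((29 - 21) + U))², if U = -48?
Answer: 1896 + 176*I*√10 ≈ 1896.0 + 556.56*I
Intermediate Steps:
D(f) = 8 + f² (D(f) = 8 + f*f = 8 + f²)
(D(-6) + √((29 - 21) + U))² = ((8 + (-6)²) + √((29 - 21) - 48))² = ((8 + 36) + √(8 - 48))² = (44 + √(-40))² = (44 + 2*I*√10)²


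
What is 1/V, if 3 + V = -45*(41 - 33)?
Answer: -1/363 ≈ -0.0027548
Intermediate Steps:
V = -363 (V = -3 - 45*(41 - 33) = -3 - 45*8 = -3 - 360 = -363)
1/V = 1/(-363) = -1/363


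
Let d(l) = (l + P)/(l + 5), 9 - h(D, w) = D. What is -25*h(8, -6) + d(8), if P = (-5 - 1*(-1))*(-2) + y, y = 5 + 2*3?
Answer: -298/13 ≈ -22.923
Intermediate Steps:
h(D, w) = 9 - D
y = 11 (y = 5 + 6 = 11)
P = 19 (P = (-5 - 1*(-1))*(-2) + 11 = (-5 + 1)*(-2) + 11 = -4*(-2) + 11 = 8 + 11 = 19)
d(l) = (19 + l)/(5 + l) (d(l) = (l + 19)/(l + 5) = (19 + l)/(5 + l))
-25*h(8, -6) + d(8) = -25*(9 - 1*8) + (19 + 8)/(5 + 8) = -25*(9 - 8) + 27/13 = -25*1 + (1/13)*27 = -25 + 27/13 = -298/13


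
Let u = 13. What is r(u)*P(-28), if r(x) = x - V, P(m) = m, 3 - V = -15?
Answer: 140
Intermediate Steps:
V = 18 (V = 3 - 1*(-15) = 3 + 15 = 18)
r(x) = -18 + x (r(x) = x - 1*18 = x - 18 = -18 + x)
r(u)*P(-28) = (-18 + 13)*(-28) = -5*(-28) = 140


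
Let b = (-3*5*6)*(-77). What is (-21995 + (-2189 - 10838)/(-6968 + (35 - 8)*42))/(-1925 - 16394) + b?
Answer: 740758514583/106873046 ≈ 6931.2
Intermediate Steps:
b = 6930 (b = -15*6*(-77) = -90*(-77) = 6930)
(-21995 + (-2189 - 10838)/(-6968 + (35 - 8)*42))/(-1925 - 16394) + b = (-21995 + (-2189 - 10838)/(-6968 + (35 - 8)*42))/(-1925 - 16394) + 6930 = (-21995 - 13027/(-6968 + 27*42))/(-18319) + 6930 = (-21995 - 13027/(-6968 + 1134))*(-1/18319) + 6930 = (-21995 - 13027/(-5834))*(-1/18319) + 6930 = (-21995 - 13027*(-1/5834))*(-1/18319) + 6930 = (-21995 + 13027/5834)*(-1/18319) + 6930 = -128305803/5834*(-1/18319) + 6930 = 128305803/106873046 + 6930 = 740758514583/106873046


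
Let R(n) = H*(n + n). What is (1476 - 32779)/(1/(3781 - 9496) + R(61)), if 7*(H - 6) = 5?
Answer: -1252276515/32769803 ≈ -38.214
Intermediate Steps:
H = 47/7 (H = 6 + (⅐)*5 = 6 + 5/7 = 47/7 ≈ 6.7143)
R(n) = 94*n/7 (R(n) = 47*(n + n)/7 = 47*(2*n)/7 = 94*n/7)
(1476 - 32779)/(1/(3781 - 9496) + R(61)) = (1476 - 32779)/(1/(3781 - 9496) + (94/7)*61) = -31303/(1/(-5715) + 5734/7) = -31303/(-1/5715 + 5734/7) = -31303/32769803/40005 = -31303*40005/32769803 = -1252276515/32769803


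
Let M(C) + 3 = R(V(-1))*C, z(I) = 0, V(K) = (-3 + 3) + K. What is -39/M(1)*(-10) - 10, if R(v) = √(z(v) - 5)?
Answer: -655/7 - 195*I*√5/7 ≈ -93.571 - 62.29*I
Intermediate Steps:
V(K) = K (V(K) = 0 + K = K)
R(v) = I*√5 (R(v) = √(0 - 5) = √(-5) = I*√5)
M(C) = -3 + I*C*√5 (M(C) = -3 + (I*√5)*C = -3 + I*C*√5)
-39/M(1)*(-10) - 10 = -39/(-3 + I*1*√5)*(-10) - 10 = -39/(-3 + I*√5)*(-10) - 10 = 390/(-3 + I*√5) - 10 = -10 + 390/(-3 + I*√5)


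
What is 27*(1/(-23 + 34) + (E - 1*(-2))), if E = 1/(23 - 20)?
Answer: 720/11 ≈ 65.455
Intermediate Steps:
E = ⅓ (E = 1/3 = ⅓ ≈ 0.33333)
27*(1/(-23 + 34) + (E - 1*(-2))) = 27*(1/(-23 + 34) + (⅓ - 1*(-2))) = 27*(1/11 + (⅓ + 2)) = 27*(1/11 + 7/3) = 27*(80/33) = 720/11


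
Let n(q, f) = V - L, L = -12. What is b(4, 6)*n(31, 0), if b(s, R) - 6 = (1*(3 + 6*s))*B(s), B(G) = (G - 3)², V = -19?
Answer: -231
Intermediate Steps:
B(G) = (-3 + G)²
n(q, f) = -7 (n(q, f) = -19 - 1*(-12) = -19 + 12 = -7)
b(s, R) = 6 + (-3 + s)²*(3 + 6*s) (b(s, R) = 6 + (1*(3 + 6*s))*(-3 + s)² = 6 + (3 + 6*s)*(-3 + s)² = 6 + (-3 + s)²*(3 + 6*s))
b(4, 6)*n(31, 0) = (33 - 33*4² + 6*4³ + 36*4)*(-7) = (33 - 33*16 + 6*64 + 144)*(-7) = (33 - 528 + 384 + 144)*(-7) = 33*(-7) = -231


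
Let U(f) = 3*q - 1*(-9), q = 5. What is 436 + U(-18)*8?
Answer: 628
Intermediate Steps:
U(f) = 24 (U(f) = 3*5 - 1*(-9) = 15 + 9 = 24)
436 + U(-18)*8 = 436 + 24*8 = 436 + 192 = 628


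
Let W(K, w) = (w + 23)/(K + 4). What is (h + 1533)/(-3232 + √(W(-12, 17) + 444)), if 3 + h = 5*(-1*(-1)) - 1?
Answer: -4957888/10445385 - 1534*√439/10445385 ≈ -0.47773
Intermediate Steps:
W(K, w) = (23 + w)/(4 + K)
h = 1 (h = -3 + (5*(-1*(-1)) - 1) = -3 + (5*1 - 1) = -3 + (5 - 1) = -3 + 4 = 1)
(h + 1533)/(-3232 + √(W(-12, 17) + 444)) = (1 + 1533)/(-3232 + √((23 + 17)/(4 - 12) + 444)) = 1534/(-3232 + √(40/(-8) + 444)) = 1534/(-3232 + √(-⅛*40 + 444)) = 1534/(-3232 + √(-5 + 444)) = 1534/(-3232 + √439)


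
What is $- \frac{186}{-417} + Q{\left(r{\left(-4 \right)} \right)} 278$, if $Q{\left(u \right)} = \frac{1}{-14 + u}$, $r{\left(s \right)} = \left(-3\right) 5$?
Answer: $- \frac{36844}{4031} \approx -9.1402$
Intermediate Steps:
$r{\left(s \right)} = -15$
$- \frac{186}{-417} + Q{\left(r{\left(-4 \right)} \right)} 278 = - \frac{186}{-417} + \frac{1}{-14 - 15} \cdot 278 = \left(-186\right) \left(- \frac{1}{417}\right) + \frac{1}{-29} \cdot 278 = \frac{62}{139} - \frac{278}{29} = - \frac{36844}{4031}$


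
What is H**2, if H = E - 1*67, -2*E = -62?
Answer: 1296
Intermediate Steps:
E = 31 (E = -1/2*(-62) = 31)
H = -36 (H = 31 - 1*67 = 31 - 67 = -36)
H**2 = (-36)**2 = 1296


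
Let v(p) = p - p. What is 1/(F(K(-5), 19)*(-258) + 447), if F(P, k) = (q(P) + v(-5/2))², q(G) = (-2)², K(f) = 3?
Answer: -1/3681 ≈ -0.00027167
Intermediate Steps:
v(p) = 0
q(G) = 4
F(P, k) = 16 (F(P, k) = (4 + 0)² = 4² = 16)
1/(F(K(-5), 19)*(-258) + 447) = 1/(16*(-258) + 447) = 1/(-4128 + 447) = 1/(-3681) = -1/3681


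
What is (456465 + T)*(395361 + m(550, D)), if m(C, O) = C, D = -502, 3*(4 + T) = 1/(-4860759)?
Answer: 2635278928285605056/14582277 ≈ 1.8072e+11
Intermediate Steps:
T = -58329109/14582277 (T = -4 + (⅓)/(-4860759) = -4 + (⅓)*(-1/4860759) = -4 - 1/14582277 = -58329109/14582277 ≈ -4.0000)
(456465 + T)*(395361 + m(550, D)) = (456465 - 58329109/14582277)*(395361 + 550) = (6656240741696/14582277)*395911 = 2635278928285605056/14582277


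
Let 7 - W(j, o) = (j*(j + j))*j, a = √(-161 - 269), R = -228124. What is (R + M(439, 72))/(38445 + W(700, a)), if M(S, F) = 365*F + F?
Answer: 50443/171490387 ≈ 0.00029414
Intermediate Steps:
a = I*√430 (a = √(-430) = I*√430 ≈ 20.736*I)
W(j, o) = 7 - 2*j³ (W(j, o) = 7 - j*(j + j)*j = 7 - j*(2*j)*j = 7 - 2*j²*j = 7 - 2*j³)
M(S, F) = 366*F
(R + M(439, 72))/(38445 + W(700, a)) = (-228124 + 366*72)/(38445 + (7 - 2*700³)) = (-228124 + 26352)/(38445 + (7 - 2*343000000)) = -201772/(38445 + (7 - 686000000)) = -201772/(38445 - 685999993) = -201772/(-685961548) = -201772*(-1/685961548) = 50443/171490387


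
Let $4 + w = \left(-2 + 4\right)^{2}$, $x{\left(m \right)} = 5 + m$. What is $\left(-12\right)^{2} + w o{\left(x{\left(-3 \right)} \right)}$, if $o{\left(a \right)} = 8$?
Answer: $144$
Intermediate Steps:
$w = 0$ ($w = -4 + \left(-2 + 4\right)^{2} = -4 + 2^{2} = -4 + 4 = 0$)
$\left(-12\right)^{2} + w o{\left(x{\left(-3 \right)} \right)} = \left(-12\right)^{2} + 0 \cdot 8 = 144 + 0 = 144$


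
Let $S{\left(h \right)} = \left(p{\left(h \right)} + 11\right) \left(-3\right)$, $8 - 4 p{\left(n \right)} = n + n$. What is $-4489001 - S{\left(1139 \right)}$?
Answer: $- \frac{8981341}{2} \approx -4.4907 \cdot 10^{6}$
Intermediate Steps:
$p{\left(n \right)} = 2 - \frac{n}{2}$ ($p{\left(n \right)} = 2 - \frac{n + n}{4} = 2 - \frac{2 n}{4} = 2 - \frac{n}{2}$)
$S{\left(h \right)} = -39 + \frac{3 h}{2}$ ($S{\left(h \right)} = \left(\left(2 - \frac{h}{2}\right) + 11\right) \left(-3\right) = \left(13 - \frac{h}{2}\right) \left(-3\right) = -39 + \frac{3 h}{2}$)
$-4489001 - S{\left(1139 \right)} = -4489001 - \left(-39 + \frac{3}{2} \cdot 1139\right) = -4489001 - \left(-39 + \frac{3417}{2}\right) = -4489001 - \frac{3339}{2} = - \frac{8981341}{2}$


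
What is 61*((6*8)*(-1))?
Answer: -2928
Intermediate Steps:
61*((6*8)*(-1)) = 61*(48*(-1)) = 61*(-48) = -2928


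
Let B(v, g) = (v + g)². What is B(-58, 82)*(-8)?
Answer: -4608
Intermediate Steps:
B(v, g) = (g + v)²
B(-58, 82)*(-8) = (82 - 58)²*(-8) = 24²*(-8) = 576*(-8) = -4608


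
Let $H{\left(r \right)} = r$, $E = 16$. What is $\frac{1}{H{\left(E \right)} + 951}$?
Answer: $\frac{1}{967} \approx 0.0010341$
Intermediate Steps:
$\frac{1}{H{\left(E \right)} + 951} = \frac{1}{16 + 951} = \frac{1}{967}$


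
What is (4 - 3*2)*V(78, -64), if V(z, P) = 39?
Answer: -78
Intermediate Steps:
(4 - 3*2)*V(78, -64) = (4 - 3*2)*39 = (4 - 6)*39 = -2*39 = -78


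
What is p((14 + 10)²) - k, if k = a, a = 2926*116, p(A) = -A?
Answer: -339992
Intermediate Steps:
a = 339416
k = 339416
p((14 + 10)²) - k = -(14 + 10)² - 1*339416 = -1*24² - 339416 = -1*576 - 339416 = -576 - 339416 = -339992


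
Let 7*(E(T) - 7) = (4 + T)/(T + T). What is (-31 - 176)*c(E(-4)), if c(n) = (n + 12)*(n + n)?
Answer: -55062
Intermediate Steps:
E(T) = 7 + (4 + T)/(14*T) (E(T) = 7 + ((4 + T)/(T + T))/7 = 7 + ((4 + T)/((2*T)))/7 = 7 + ((4 + T)*(1/(2*T)))/7 = 7 + ((4 + T)/(2*T))/7 = 7 + (4 + T)/(14*T))
c(n) = 2*n*(12 + n) (c(n) = (12 + n)*(2*n) = 2*n*(12 + n))
(-31 - 176)*c(E(-4)) = (-31 - 176)*(2*((1/14)*(4 + 99*(-4))/(-4))*(12 + (1/14)*(4 + 99*(-4))/(-4))) = -414*(1/14)*(-1/4)*(4 - 396)*(12 + (1/14)*(-1/4)*(4 - 396)) = -414*(1/14)*(-1/4)*(-392)*(12 + (1/14)*(-1/4)*(-392)) = -414*7*(12 + 7) = -414*7*19 = -207*266 = -55062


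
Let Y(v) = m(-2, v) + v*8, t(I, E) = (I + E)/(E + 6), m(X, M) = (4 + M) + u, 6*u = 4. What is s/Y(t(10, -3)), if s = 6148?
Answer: 18444/77 ≈ 239.53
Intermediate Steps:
u = ⅔ (u = (⅙)*4 = ⅔ ≈ 0.66667)
m(X, M) = 14/3 + M (m(X, M) = (4 + M) + ⅔ = 14/3 + M)
t(I, E) = (E + I)/(6 + E)
Y(v) = 14/3 + 9*v (Y(v) = (14/3 + v) + v*8 = (14/3 + v) + 8*v = 14/3 + 9*v)
s/Y(t(10, -3)) = 6148/(14/3 + 9*((-3 + 10)/(6 - 3))) = 6148/(14/3 + 9*(7/3)) = 6148/(14/3 + 21) = 6148/(77/3) = 6148*(3/77) = 18444/77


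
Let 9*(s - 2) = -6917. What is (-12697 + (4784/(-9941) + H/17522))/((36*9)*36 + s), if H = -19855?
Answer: -19907310695373/17083660133554 ≈ -1.1653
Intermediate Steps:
s = -6899/9 (s = 2 + (1/9)*(-6917) = 2 - 6917/9 = -6899/9 ≈ -766.56)
(-12697 + (4784/(-9941) + H/17522))/((36*9)*36 + s) = (-12697 + (4784/(-9941) - 19855/17522))/((36*9)*36 - 6899/9) = (-12697 + (4784*(-1/9941) - 19855*1/17522))/(324*36 - 6899/9) = (-12697 + (-4784/9941 - 19855/17522))/(11664 - 6899/9) = (-12697 - 281203803/174186202)/(98077/9) = -2211923410597/174186202*9/98077 = -19907310695373/17083660133554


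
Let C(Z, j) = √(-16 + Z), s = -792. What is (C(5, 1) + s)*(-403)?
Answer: 319176 - 403*I*√11 ≈ 3.1918e+5 - 1336.6*I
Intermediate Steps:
(C(5, 1) + s)*(-403) = (√(-16 + 5) - 792)*(-403) = (√(-11) - 792)*(-403) = (I*√11 - 792)*(-403) = (-792 + I*√11)*(-403) = 319176 - 403*I*√11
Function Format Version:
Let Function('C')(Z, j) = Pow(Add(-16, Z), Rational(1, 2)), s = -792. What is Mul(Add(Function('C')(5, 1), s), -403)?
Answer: Add(319176, Mul(-403, I, Pow(11, Rational(1, 2)))) ≈ Add(3.1918e+5, Mul(-1336.6, I))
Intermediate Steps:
Mul(Add(Function('C')(5, 1), s), -403) = Mul(Add(Pow(Add(-16, 5), Rational(1, 2)), -792), -403) = Mul(Add(Pow(-11, Rational(1, 2)), -792), -403) = Mul(Add(Mul(I, Pow(11, Rational(1, 2))), -792), -403) = Mul(Add(-792, Mul(I, Pow(11, Rational(1, 2)))), -403) = Add(319176, Mul(-403, I, Pow(11, Rational(1, 2))))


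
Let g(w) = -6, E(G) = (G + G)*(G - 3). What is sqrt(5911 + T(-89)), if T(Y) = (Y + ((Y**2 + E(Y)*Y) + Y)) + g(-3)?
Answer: 6*I*sqrt(40106) ≈ 1201.6*I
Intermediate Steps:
E(G) = 2*G*(-3 + G) (E(G) = (2*G)*(-3 + G) = 2*G*(-3 + G))
T(Y) = -6 + Y**2 + 2*Y + 2*Y**2*(-3 + Y) (T(Y) = (Y + ((Y**2 + (2*Y*(-3 + Y))*Y) + Y)) - 6 = (Y + ((Y**2 + 2*Y**2*(-3 + Y)) + Y)) - 6 = (Y + (Y + Y**2 + 2*Y**2*(-3 + Y))) - 6 = (Y**2 + 2*Y + 2*Y**2*(-3 + Y)) - 6 = -6 + Y**2 + 2*Y + 2*Y**2*(-3 + Y))
sqrt(5911 + T(-89)) = sqrt(5911 + (-6 - 5*(-89)**2 + 2*(-89) + 2*(-89)**3)) = sqrt(5911 + (-6 - 5*7921 - 178 + 2*(-704969))) = sqrt(5911 + (-6 - 39605 - 178 - 1409938)) = sqrt(5911 - 1449727) = sqrt(-1443816) = 6*I*sqrt(40106)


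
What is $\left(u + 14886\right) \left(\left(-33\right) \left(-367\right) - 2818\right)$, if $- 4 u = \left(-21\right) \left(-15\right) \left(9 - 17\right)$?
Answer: $144190188$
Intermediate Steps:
$u = 630$ ($u = - \frac{\left(-21\right) \left(-15\right) \left(9 - 17\right)}{4} = - \frac{315 \left(-8\right)}{4} = \left(- \frac{1}{4}\right) \left(-2520\right) = 630$)
$\left(u + 14886\right) \left(\left(-33\right) \left(-367\right) - 2818\right) = \left(630 + 14886\right) \left(\left(-33\right) \left(-367\right) - 2818\right) = 15516 \left(12111 - 2818\right) = 15516 \cdot 9293 = 144190188$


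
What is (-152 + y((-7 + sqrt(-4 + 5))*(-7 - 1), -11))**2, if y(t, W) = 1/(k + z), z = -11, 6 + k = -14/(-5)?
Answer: 116575209/5041 ≈ 23125.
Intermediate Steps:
k = -16/5 (k = -6 - 14/(-5) = -6 - 14*(-1/5) = -6 + 14/5 = -16/5 ≈ -3.2000)
y(t, W) = -5/71 (y(t, W) = 1/(-16/5 - 11) = 1/(-71/5) = -5/71)
(-152 + y((-7 + sqrt(-4 + 5))*(-7 - 1), -11))**2 = (-152 - 5/71)**2 = (-10797/71)**2 = 116575209/5041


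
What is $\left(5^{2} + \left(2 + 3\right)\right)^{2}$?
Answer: $900$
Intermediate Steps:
$\left(5^{2} + \left(2 + 3\right)\right)^{2} = \left(25 + 5\right)^{2} = 30^{2} = 900$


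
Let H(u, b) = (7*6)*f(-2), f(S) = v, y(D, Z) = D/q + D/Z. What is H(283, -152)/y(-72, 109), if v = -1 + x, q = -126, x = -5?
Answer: 48069/17 ≈ 2827.6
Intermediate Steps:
v = -6 (v = -1 - 5 = -6)
y(D, Z) = -D/126 + D/Z (y(D, Z) = D/(-126) + D/Z = D*(-1/126) + D/Z = -D/126 + D/Z)
f(S) = -6
H(u, b) = -252 (H(u, b) = (7*6)*(-6) = 42*(-6) = -252)
H(283, -152)/y(-72, 109) = -252/(-1/126*(-72) - 72/109) = -252/(4/7 - 72*1/109) = -252/(4/7 - 72/109) = -252/(-68/763) = -252*(-763/68) = 48069/17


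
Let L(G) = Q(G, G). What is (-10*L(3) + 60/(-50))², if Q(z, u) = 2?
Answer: 11236/25 ≈ 449.44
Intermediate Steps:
L(G) = 2
(-10*L(3) + 60/(-50))² = (-10*2 + 60/(-50))² = (-20 + 60*(-1/50))² = (-20 - 6/5)² = (-106/5)² = 11236/25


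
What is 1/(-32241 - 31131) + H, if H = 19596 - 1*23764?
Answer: -264134497/63372 ≈ -4168.0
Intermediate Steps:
H = -4168 (H = 19596 - 23764 = -4168)
1/(-32241 - 31131) + H = 1/(-32241 - 31131) - 4168 = 1/(-63372) - 4168 = -1/63372 - 4168 = -264134497/63372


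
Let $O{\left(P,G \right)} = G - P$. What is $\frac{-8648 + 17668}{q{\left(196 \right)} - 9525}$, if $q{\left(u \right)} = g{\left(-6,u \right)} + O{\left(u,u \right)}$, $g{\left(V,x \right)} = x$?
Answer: $- \frac{9020}{9329} \approx -0.96688$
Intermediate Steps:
$q{\left(u \right)} = u$ ($q{\left(u \right)} = u + \left(u - u\right) = u + 0 = u$)
$\frac{-8648 + 17668}{q{\left(196 \right)} - 9525} = \frac{-8648 + 17668}{196 - 9525} = \frac{9020}{-9329} = 9020 \left(- \frac{1}{9329}\right) = - \frac{9020}{9329}$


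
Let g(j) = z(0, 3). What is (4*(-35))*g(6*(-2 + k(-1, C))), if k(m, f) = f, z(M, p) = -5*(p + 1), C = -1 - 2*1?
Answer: 2800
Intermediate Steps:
C = -3 (C = -1 - 2 = -3)
z(M, p) = -5 - 5*p (z(M, p) = -5*(1 + p) = -5 - 5*p)
g(j) = -20 (g(j) = -5 - 5*3 = -5 - 15 = -20)
(4*(-35))*g(6*(-2 + k(-1, C))) = (4*(-35))*(-20) = -140*(-20) = 2800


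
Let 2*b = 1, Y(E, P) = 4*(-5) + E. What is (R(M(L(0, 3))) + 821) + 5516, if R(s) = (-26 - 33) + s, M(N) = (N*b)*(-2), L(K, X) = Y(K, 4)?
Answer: 6298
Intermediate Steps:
Y(E, P) = -20 + E
b = ½ (b = (½)*1 = ½ ≈ 0.50000)
L(K, X) = -20 + K
M(N) = -N (M(N) = (N*(½))*(-2) = (N/2)*(-2) = -N)
R(s) = -59 + s
(R(M(L(0, 3))) + 821) + 5516 = ((-59 - (-20 + 0)) + 821) + 5516 = ((-59 - 1*(-20)) + 821) + 5516 = ((-59 + 20) + 821) + 5516 = (-39 + 821) + 5516 = 782 + 5516 = 6298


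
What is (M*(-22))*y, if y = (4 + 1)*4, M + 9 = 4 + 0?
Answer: 2200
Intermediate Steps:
M = -5 (M = -9 + (4 + 0) = -9 + 4 = -5)
y = 20 (y = 5*4 = 20)
(M*(-22))*y = -5*(-22)*20 = 110*20 = 2200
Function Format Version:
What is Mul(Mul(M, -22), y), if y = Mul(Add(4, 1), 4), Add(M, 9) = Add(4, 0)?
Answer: 2200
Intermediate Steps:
M = -5 (M = Add(-9, Add(4, 0)) = Add(-9, 4) = -5)
y = 20 (y = Mul(5, 4) = 20)
Mul(Mul(M, -22), y) = Mul(Mul(-5, -22), 20) = Mul(110, 20) = 2200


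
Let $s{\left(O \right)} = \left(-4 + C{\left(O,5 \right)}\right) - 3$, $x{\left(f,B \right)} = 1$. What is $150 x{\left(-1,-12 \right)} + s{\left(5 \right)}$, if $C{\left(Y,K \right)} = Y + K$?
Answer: $153$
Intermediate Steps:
$C{\left(Y,K \right)} = K + Y$
$s{\left(O \right)} = -2 + O$ ($s{\left(O \right)} = \left(-4 + \left(5 + O\right)\right) - 3 = \left(1 + O\right) - 3 = -2 + O$)
$150 x{\left(-1,-12 \right)} + s{\left(5 \right)} = 150 \cdot 1 + \left(-2 + 5\right) = 150 + 3 = 153$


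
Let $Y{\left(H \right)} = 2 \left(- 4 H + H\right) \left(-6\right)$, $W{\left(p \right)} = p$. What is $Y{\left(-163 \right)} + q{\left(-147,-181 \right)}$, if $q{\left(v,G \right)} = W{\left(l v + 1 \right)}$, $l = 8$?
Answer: $-7043$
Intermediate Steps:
$q{\left(v,G \right)} = 1 + 8 v$ ($q{\left(v,G \right)} = 8 v + 1 = 1 + 8 v$)
$Y{\left(H \right)} = 36 H$ ($Y{\left(H \right)} = 2 \left(- 3 H\right) \left(-6\right) = - 6 H \left(-6\right) = 36 H$)
$Y{\left(-163 \right)} + q{\left(-147,-181 \right)} = 36 \left(-163\right) + \left(1 + 8 \left(-147\right)\right) = -5868 + \left(1 - 1176\right) = -5868 - 1175 = -7043$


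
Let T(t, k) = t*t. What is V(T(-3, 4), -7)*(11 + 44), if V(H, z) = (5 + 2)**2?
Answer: 2695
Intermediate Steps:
T(t, k) = t**2
V(H, z) = 49 (V(H, z) = 7**2 = 49)
V(T(-3, 4), -7)*(11 + 44) = 49*(11 + 44) = 49*55 = 2695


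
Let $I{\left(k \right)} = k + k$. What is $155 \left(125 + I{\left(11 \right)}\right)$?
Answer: $22785$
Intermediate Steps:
$I{\left(k \right)} = 2 k$
$155 \left(125 + I{\left(11 \right)}\right) = 155 \left(125 + 2 \cdot 11\right) = 155 \left(125 + 22\right) = 155 \cdot 147 = 22785$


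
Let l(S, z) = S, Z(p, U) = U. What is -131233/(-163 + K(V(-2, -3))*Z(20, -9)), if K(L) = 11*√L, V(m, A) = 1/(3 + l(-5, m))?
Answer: 42781958/62939 - 12992067*I*√2/62939 ≈ 679.74 - 291.93*I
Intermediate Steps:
V(m, A) = -½ (V(m, A) = 1/(3 - 5) = 1/(-2) = -½)
-131233/(-163 + K(V(-2, -3))*Z(20, -9)) = -131233/(-163 + (11*√(-½))*(-9)) = -131233/(-163 + (11*(I*√2/2))*(-9)) = -131233/(-163 + (11*I*√2/2)*(-9)) = -131233/(-163 - 99*I*√2/2)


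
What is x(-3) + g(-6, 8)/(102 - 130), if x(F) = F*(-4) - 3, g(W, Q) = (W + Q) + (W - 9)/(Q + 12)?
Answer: 1003/112 ≈ 8.9554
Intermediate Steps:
g(W, Q) = Q + W + (-9 + W)/(12 + Q) (g(W, Q) = (Q + W) + (-9 + W)/(12 + Q) = Q + W + (-9 + W)/(12 + Q))
x(F) = -3 - 4*F (x(F) = -4*F - 3 = -3 - 4*F)
x(-3) + g(-6, 8)/(102 - 130) = (-3 - 4*(-3)) + ((-9 + 8² + 12*8 + 13*(-6) + 8*(-6))/(12 + 8))/(102 - 130) = (-3 + 12) + ((-9 + 64 + 96 - 78 - 48)/20)/(-28) = 9 + ((1/20)*25)*(-1/28) = 9 + (5/4)*(-1/28) = 9 - 5/112 = 1003/112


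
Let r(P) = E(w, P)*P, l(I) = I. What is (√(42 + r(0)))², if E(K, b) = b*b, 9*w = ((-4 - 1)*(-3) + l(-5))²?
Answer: 42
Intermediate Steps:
w = 100/9 (w = ((-4 - 1)*(-3) - 5)²/9 = (-5*(-3) - 5)²/9 = (15 - 5)²/9 = (⅑)*10² = (⅑)*100 = 100/9 ≈ 11.111)
E(K, b) = b²
r(P) = P³ (r(P) = P²*P = P³)
(√(42 + r(0)))² = (√(42 + 0³))² = (√(42 + 0))² = (√42)² = 42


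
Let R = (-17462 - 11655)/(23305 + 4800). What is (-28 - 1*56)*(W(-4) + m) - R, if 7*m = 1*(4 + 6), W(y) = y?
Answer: 554527/2555 ≈ 217.04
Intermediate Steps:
R = -2647/2555 (R = -29117/28105 = -29117*1/28105 = -2647/2555 ≈ -1.0360)
m = 10/7 (m = (1*(4 + 6))/7 = (1*10)/7 = (1/7)*10 = 10/7 ≈ 1.4286)
(-28 - 1*56)*(W(-4) + m) - R = (-28 - 1*56)*(-4 + 10/7) - 1*(-2647/2555) = (-28 - 56)*(-18/7) + 2647/2555 = -84*(-18/7) + 2647/2555 = 216 + 2647/2555 = 554527/2555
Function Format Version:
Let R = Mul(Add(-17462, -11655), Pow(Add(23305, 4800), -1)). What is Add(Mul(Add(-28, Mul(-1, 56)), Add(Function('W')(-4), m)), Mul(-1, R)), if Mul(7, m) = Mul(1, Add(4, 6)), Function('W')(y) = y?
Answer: Rational(554527, 2555) ≈ 217.04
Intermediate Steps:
R = Rational(-2647, 2555) (R = Mul(-29117, Pow(28105, -1)) = Mul(-29117, Rational(1, 28105)) = Rational(-2647, 2555) ≈ -1.0360)
m = Rational(10, 7) (m = Mul(Rational(1, 7), Mul(1, Add(4, 6))) = Mul(Rational(1, 7), Mul(1, 10)) = Mul(Rational(1, 7), 10) = Rational(10, 7) ≈ 1.4286)
Add(Mul(Add(-28, Mul(-1, 56)), Add(Function('W')(-4), m)), Mul(-1, R)) = Add(Mul(Add(-28, Mul(-1, 56)), Add(-4, Rational(10, 7))), Mul(-1, Rational(-2647, 2555))) = Add(Mul(Add(-28, -56), Rational(-18, 7)), Rational(2647, 2555)) = Add(Mul(-84, Rational(-18, 7)), Rational(2647, 2555)) = Add(216, Rational(2647, 2555)) = Rational(554527, 2555)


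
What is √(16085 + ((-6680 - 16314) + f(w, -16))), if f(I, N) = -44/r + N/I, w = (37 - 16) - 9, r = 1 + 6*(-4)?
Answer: I*√32890989/69 ≈ 83.117*I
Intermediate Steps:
r = -23 (r = 1 - 24 = -23)
w = 12 (w = 21 - 9 = 12)
f(I, N) = 44/23 + N/I (f(I, N) = -44/(-23) + N/I = -44*(-1/23) + N/I = 44/23 + N/I)
√(16085 + ((-6680 - 16314) + f(w, -16))) = √(16085 + ((-6680 - 16314) + (44/23 - 16/12))) = √(16085 + (-22994 + (44/23 - 16*1/12))) = √(16085 + (-22994 + (44/23 - 4/3))) = √(16085 + (-22994 + 40/69)) = √(16085 - 1586546/69) = √(-476681/69) = I*√32890989/69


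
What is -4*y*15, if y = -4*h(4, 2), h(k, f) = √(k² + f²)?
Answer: 480*√5 ≈ 1073.3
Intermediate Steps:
h(k, f) = √(f² + k²)
y = -8*√5 (y = -4*√(2² + 4²) = -4*√(4 + 16) = -8*√5 ≈ -17.889)
-4*y*15 = -(-32)*√5*15 = (32*√5)*15 = 480*√5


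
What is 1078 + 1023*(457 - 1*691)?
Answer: -238304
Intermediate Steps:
1078 + 1023*(457 - 1*691) = 1078 + 1023*(457 - 691) = 1078 + 1023*(-234) = 1078 - 239382 = -238304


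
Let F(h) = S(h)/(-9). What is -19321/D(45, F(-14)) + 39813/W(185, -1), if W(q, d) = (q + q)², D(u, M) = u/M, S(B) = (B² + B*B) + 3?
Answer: 208961771953/11088900 ≈ 18844.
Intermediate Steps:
S(B) = 3 + 2*B² (S(B) = (B² + B²) + 3 = 2*B² + 3 = 3 + 2*B²)
F(h) = -⅓ - 2*h²/9 (F(h) = (3 + 2*h²)/(-9) = (3 + 2*h²)*(-⅑) = -⅓ - 2*h²/9)
W(q, d) = 4*q² (W(q, d) = (2*q)² = 4*q²)
-19321/D(45, F(-14)) + 39813/W(185, -1) = -19321/(45/(-⅓ - 2/9*(-14)²)) + 39813/((4*185²)) = -19321/(45/(-⅓ - 2/9*196)) + 39813/((4*34225)) = -19321/(45/(-⅓ - 392/9)) + 39813/136900 = -19321/(45/(-395/9)) + 39813*(1/136900) = -19321/(45*(-9/395)) + 39813/136900 = -19321/(-81/79) + 39813/136900 = -19321*(-79/81) + 39813/136900 = 1526359/81 + 39813/136900 = 208961771953/11088900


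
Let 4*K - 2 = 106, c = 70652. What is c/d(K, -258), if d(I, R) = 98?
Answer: 35326/49 ≈ 720.94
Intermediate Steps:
K = 27 (K = 1/2 + (1/4)*106 = 1/2 + 53/2 = 27)
c/d(K, -258) = 70652/98 = 70652*(1/98) = 35326/49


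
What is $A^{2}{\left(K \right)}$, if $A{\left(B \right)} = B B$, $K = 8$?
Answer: $4096$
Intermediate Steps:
$A{\left(B \right)} = B^{2}$
$A^{2}{\left(K \right)} = \left(8^{2}\right)^{2} = 64^{2} = 4096$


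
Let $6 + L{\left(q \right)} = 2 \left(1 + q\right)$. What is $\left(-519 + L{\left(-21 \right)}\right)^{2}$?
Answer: $319225$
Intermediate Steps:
$L{\left(q \right)} = -4 + 2 q$ ($L{\left(q \right)} = -6 + 2 \left(1 + q\right) = -6 + \left(2 + 2 q\right) = -4 + 2 q$)
$\left(-519 + L{\left(-21 \right)}\right)^{2} = \left(-519 + \left(-4 + 2 \left(-21\right)\right)\right)^{2} = \left(-519 - 46\right)^{2} = \left(-565\right)^{2} = 319225$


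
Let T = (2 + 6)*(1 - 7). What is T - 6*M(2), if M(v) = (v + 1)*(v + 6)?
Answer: -192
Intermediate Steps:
M(v) = (1 + v)*(6 + v)
T = -48 (T = 8*(-6) = -48)
T - 6*M(2) = -48 - 6*(6 + 2² + 7*2) = -48 - 6*(6 + 4 + 14) = -48 - 6*24 = -48 - 144 = -192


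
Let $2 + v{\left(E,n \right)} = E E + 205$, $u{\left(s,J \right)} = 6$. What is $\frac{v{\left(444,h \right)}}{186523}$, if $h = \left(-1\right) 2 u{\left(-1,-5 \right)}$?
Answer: $\frac{197339}{186523} \approx 1.058$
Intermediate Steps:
$h = -12$ ($h = \left(-1\right) 2 \cdot 6 = \left(-2\right) 6 = -12$)
$v{\left(E,n \right)} = 203 + E^{2}$ ($v{\left(E,n \right)} = -2 + \left(E E + 205\right) = -2 + \left(E^{2} + 205\right) = -2 + \left(205 + E^{2}\right) = 203 + E^{2}$)
$\frac{v{\left(444,h \right)}}{186523} = \frac{203 + 444^{2}}{186523} = \left(203 + 197136\right) \frac{1}{186523} = 197339 \cdot \frac{1}{186523} = \frac{197339}{186523}$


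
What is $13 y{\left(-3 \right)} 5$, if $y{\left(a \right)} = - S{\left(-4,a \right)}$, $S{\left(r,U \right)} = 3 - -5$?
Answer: $-520$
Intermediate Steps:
$S{\left(r,U \right)} = 8$ ($S{\left(r,U \right)} = 3 + 5 = 8$)
$y{\left(a \right)} = -8$ ($y{\left(a \right)} = \left(-1\right) 8 = -8$)
$13 y{\left(-3 \right)} 5 = 13 \left(-8\right) 5 = \left(-104\right) 5 = -520$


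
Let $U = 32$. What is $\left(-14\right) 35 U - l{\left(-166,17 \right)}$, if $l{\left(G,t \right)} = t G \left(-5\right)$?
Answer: $-29790$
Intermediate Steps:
$l{\left(G,t \right)} = - 5 G t$ ($l{\left(G,t \right)} = G t \left(-5\right) = - 5 G t$)
$\left(-14\right) 35 U - l{\left(-166,17 \right)} = \left(-14\right) 35 \cdot 32 - \left(-5\right) \left(-166\right) 17 = \left(-490\right) 32 - 14110 = -15680 - 14110 = -29790$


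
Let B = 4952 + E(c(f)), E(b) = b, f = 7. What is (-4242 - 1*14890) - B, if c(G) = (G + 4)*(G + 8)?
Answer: -24249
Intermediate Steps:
c(G) = (4 + G)*(8 + G)
B = 5117 (B = 4952 + (32 + 7**2 + 12*7) = 4952 + (32 + 49 + 84) = 4952 + 165 = 5117)
(-4242 - 1*14890) - B = (-4242 - 1*14890) - 1*5117 = (-4242 - 14890) - 5117 = -19132 - 5117 = -24249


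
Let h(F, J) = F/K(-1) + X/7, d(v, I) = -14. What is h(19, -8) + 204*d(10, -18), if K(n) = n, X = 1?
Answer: -20124/7 ≈ -2874.9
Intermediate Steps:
h(F, J) = 1/7 - F (h(F, J) = F/(-1) + 1/7 = F*(-1) + 1*(1/7) = -F + 1/7 = 1/7 - F)
h(19, -8) + 204*d(10, -18) = (1/7 - 1*19) + 204*(-14) = (1/7 - 19) - 2856 = -132/7 - 2856 = -20124/7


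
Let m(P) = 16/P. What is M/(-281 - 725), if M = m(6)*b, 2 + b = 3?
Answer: -4/1509 ≈ -0.0026508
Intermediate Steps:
b = 1 (b = -2 + 3 = 1)
M = 8/3 (M = (16/6)*1 = (16*(⅙))*1 = (8/3)*1 = 8/3 ≈ 2.6667)
M/(-281 - 725) = 8/(3*(-281 - 725)) = (8/3)/(-1006) = (8/3)*(-1/1006) = -4/1509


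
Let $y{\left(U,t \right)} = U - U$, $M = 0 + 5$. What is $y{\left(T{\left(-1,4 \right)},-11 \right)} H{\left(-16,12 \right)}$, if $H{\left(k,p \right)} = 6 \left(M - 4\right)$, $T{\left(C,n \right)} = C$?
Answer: $0$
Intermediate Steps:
$M = 5$
$y{\left(U,t \right)} = 0$
$H{\left(k,p \right)} = 6$ ($H{\left(k,p \right)} = 6 \left(5 - 4\right) = 6 \cdot 1 = 6$)
$y{\left(T{\left(-1,4 \right)},-11 \right)} H{\left(-16,12 \right)} = 0 \cdot 6 = 0$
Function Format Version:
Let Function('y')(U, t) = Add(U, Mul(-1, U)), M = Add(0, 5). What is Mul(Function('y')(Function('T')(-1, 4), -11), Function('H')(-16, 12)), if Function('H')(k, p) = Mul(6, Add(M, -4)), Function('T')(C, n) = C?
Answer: 0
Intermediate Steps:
M = 5
Function('y')(U, t) = 0
Function('H')(k, p) = 6 (Function('H')(k, p) = Mul(6, Add(5, -4)) = Mul(6, 1) = 6)
Mul(Function('y')(Function('T')(-1, 4), -11), Function('H')(-16, 12)) = Mul(0, 6) = 0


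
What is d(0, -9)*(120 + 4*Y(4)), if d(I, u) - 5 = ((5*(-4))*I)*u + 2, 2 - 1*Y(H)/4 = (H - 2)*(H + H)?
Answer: -728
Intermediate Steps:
Y(H) = 8 - 8*H*(-2 + H) (Y(H) = 8 - 4*(H - 2)*(H + H) = 8 - 4*(-2 + H)*2*H = 8 - 8*H*(-2 + H))
d(I, u) = 7 - 20*I*u (d(I, u) = 5 + (((5*(-4))*I)*u + 2) = 5 + ((-20*I)*u + 2) = 5 + (-20*I*u + 2) = 5 + (2 - 20*I*u) = 7 - 20*I*u)
d(0, -9)*(120 + 4*Y(4)) = (7 - 20*0*(-9))*(120 + 4*(8 - 8*4**2 + 16*4)) = (7 + 0)*(120 + 4*(8 - 8*16 + 64)) = 7*(120 + 4*(8 - 128 + 64)) = 7*(120 + 4*(-56)) = 7*(120 - 224) = 7*(-104) = -728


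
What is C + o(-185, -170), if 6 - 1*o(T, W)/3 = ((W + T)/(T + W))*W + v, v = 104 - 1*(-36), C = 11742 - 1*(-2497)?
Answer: 14347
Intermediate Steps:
C = 14239 (C = 11742 + 2497 = 14239)
v = 140 (v = 104 + 36 = 140)
o(T, W) = -402 - 3*W (o(T, W) = 18 - 3*(((W + T)/(T + W))*W + 140) = 18 - 3*(((T + W)/(T + W))*W + 140) = 18 - 3*(1*W + 140) = 18 - 3*(W + 140) = 18 - 3*(140 + W) = 18 + (-420 - 3*W) = -402 - 3*W)
C + o(-185, -170) = 14239 + (-402 - 3*(-170)) = 14239 + (-402 + 510) = 14239 + 108 = 14347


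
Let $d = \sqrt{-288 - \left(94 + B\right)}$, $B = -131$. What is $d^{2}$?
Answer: $-251$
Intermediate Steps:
$d = i \sqrt{251}$ ($d = \sqrt{-288 - -37} = \sqrt{-288 + \left(-94 + 131\right)} = \sqrt{-288 + 37} = \sqrt{-251} = i \sqrt{251} \approx 15.843 i$)
$d^{2} = \left(i \sqrt{251}\right)^{2} = -251$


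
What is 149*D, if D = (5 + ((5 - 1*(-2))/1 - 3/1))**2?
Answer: 12069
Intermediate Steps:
D = 81 (D = (5 + ((5 + 2)*1 - 3*1))**2 = (5 + (7*1 - 3))**2 = (5 + (7 - 3))**2 = (5 + 4)**2 = 9**2 = 81)
149*D = 149*81 = 12069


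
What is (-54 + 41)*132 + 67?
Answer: -1649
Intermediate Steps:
(-54 + 41)*132 + 67 = -13*132 + 67 = -1716 + 67 = -1649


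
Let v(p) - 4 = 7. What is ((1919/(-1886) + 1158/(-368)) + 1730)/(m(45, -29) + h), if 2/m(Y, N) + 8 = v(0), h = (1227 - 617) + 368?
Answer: 39059115/22149184 ≈ 1.7635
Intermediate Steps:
v(p) = 11 (v(p) = 4 + 7 = 11)
h = 978 (h = 610 + 368 = 978)
m(Y, N) = ⅔ (m(Y, N) = 2/(-8 + 11) = 2/3 = 2*(⅓) = ⅔)
((1919/(-1886) + 1158/(-368)) + 1730)/(m(45, -29) + h) = ((1919/(-1886) + 1158/(-368)) + 1730)/(⅔ + 978) = ((1919*(-1/1886) + 1158*(-1/368)) + 1730)/(2936/3) = ((-1919/1886 - 579/184) + 1730)*(3/2936) = (-31415/7544 + 1730)*(3/2936) = (13019705/7544)*(3/2936) = 39059115/22149184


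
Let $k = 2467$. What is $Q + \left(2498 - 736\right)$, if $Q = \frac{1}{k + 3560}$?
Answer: $\frac{10619575}{6027} \approx 1762.0$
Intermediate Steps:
$Q = \frac{1}{6027}$ ($Q = \frac{1}{2467 + 3560} = \frac{1}{6027} \approx 0.00016592$)
$Q + \left(2498 - 736\right) = \frac{1}{6027} + \left(2498 - 736\right) = \frac{1}{6027} + 1762 = \frac{10619575}{6027}$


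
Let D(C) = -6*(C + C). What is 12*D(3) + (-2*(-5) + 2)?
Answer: -420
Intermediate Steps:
D(C) = -12*C
12*D(3) + (-2*(-5) + 2) = 12*(-12*3) + (-2*(-5) + 2) = 12*(-36) + (10 + 2) = -432 + 12 = -420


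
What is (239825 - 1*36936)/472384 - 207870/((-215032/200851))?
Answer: 2465312441357191/12697209536 ≈ 1.9416e+5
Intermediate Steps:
(239825 - 1*36936)/472384 - 207870/((-215032/200851)) = (239825 - 36936)*(1/472384) - 207870/((-215032*1/200851)) = 202889*(1/472384) - 207870/(-215032/200851) = 202889/472384 - 207870*(-200851/215032) = 202889/472384 + 20875448685/107516 = 2465312441357191/12697209536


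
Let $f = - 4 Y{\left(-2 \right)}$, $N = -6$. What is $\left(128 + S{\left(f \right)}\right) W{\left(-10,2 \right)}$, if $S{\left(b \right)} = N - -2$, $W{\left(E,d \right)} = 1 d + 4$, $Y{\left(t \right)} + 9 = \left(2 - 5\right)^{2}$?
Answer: $744$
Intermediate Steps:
$Y{\left(t \right)} = 0$ ($Y{\left(t \right)} = -9 + \left(2 - 5\right)^{2} = -9 + \left(-3\right)^{2} = -9 + 9 = 0$)
$f = 0$ ($f = \left(-4\right) 0 = 0$)
$W{\left(E,d \right)} = 4 + d$ ($W{\left(E,d \right)} = d + 4 = 4 + d$)
$S{\left(b \right)} = -4$ ($S{\left(b \right)} = -6 - -2 = -6 + 2 = -4$)
$\left(128 + S{\left(f \right)}\right) W{\left(-10,2 \right)} = \left(128 - 4\right) \left(4 + 2\right) = 124 \cdot 6 = 744$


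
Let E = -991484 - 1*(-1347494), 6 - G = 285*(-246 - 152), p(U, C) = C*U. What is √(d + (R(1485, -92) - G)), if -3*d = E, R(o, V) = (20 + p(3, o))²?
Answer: √19793519 ≈ 4449.0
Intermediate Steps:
R(o, V) = (20 + 3*o)² (R(o, V) = (20 + o*3)² = (20 + 3*o)²)
G = 113436 (G = 6 - 285*(-246 - 152) = 6 - 285*(-398) = 6 - 1*(-113430) = 6 + 113430 = 113436)
E = 356010 (E = -991484 + 1347494 = 356010)
d = -118670 (d = -⅓*356010 = -118670)
√(d + (R(1485, -92) - G)) = √(-118670 + ((20 + 3*1485)² - 1*113436)) = √(-118670 + ((20 + 4455)² - 113436)) = √(-118670 + (4475² - 113436)) = √(-118670 + (20025625 - 113436)) = √(-118670 + 19912189) = √19793519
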